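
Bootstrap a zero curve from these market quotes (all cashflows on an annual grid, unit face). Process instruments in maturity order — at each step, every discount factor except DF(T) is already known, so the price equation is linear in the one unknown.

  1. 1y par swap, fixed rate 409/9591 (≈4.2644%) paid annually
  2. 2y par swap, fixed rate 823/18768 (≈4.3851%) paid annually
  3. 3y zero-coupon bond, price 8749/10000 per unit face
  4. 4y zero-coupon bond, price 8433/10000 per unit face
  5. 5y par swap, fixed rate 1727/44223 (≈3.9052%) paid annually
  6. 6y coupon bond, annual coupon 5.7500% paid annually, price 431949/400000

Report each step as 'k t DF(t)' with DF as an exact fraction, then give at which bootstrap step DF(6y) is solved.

step 1 [1y] swap r/1=409/9591: DF=(1 − 409/9591·(0))/(1+409/9591) = 9591/10000 ≈ 0.959100
step 2 [2y] swap r/1=823/18768: DF=(1 − 823/18768·(0.959100))/(1+823/18768) = 9177/10000 ≈ 0.917700
step 3 [3y] zero: DF = P = 8749/10000 ≈ 0.874900
step 4 [4y] zero: DF = P = 8433/10000 ≈ 0.843300
step 5 [5y] swap r/1=1727/44223: DF=(1 − 1727/44223·(0.959100+0.917700+0.874900+0.843300))/(1+1727/44223) = 8273/10000 ≈ 0.827300
step 6 [6y] bond c/1=23/400: DF=(431949/400000 − 23/400·(0.959100+0.917700+0.874900+0.843300+0.827300))/(1+23/400) = 7807/10000 ≈ 0.780700

1 1 9591/10000
2 2 9177/10000
3 3 8749/10000
4 4 8433/10000
5 5 8273/10000
6 6 7807/10000
DF(6y) is solved at step 6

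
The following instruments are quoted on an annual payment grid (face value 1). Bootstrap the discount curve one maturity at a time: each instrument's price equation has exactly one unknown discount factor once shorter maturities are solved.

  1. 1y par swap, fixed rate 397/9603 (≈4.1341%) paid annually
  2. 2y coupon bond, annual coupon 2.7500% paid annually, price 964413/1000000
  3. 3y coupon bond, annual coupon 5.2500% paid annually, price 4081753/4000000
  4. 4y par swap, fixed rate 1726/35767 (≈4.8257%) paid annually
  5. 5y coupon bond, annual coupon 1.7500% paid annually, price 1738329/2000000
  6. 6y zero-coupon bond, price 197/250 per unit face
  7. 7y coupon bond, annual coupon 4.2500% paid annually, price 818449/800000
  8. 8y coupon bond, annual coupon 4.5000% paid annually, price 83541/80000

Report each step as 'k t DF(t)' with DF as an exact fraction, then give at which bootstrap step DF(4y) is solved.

step 1 [1y] swap r/1=397/9603: DF=(1 − 397/9603·(0))/(1+397/9603) = 9603/10000 ≈ 0.960300
step 2 [2y] bond c/1=11/400: DF=(964413/1000000 − 11/400·(0.960300))/(1+11/400) = 9129/10000 ≈ 0.912900
step 3 [3y] bond c/1=21/400: DF=(4081753/4000000 − 21/400·(0.960300+0.912900))/(1+21/400) = 8761/10000 ≈ 0.876100
step 4 [4y] swap r/1=1726/35767: DF=(1 − 1726/35767·(0.960300+0.912900+0.876100))/(1+1726/35767) = 4137/5000 ≈ 0.827400
step 5 [5y] bond c/1=7/400: DF=(1738329/2000000 − 7/400·(0.960300+0.912900+0.876100+0.827400))/(1+7/400) = 7927/10000 ≈ 0.792700
step 6 [6y] zero: DF = P = 197/250 ≈ 0.788000
step 7 [7y] bond c/1=17/400: DF=(818449/800000 − 17/400·(0.960300+0.912900+0.876100+0.827400+0.792700+0.788000))/(1+17/400) = 7711/10000 ≈ 0.771100
step 8 [8y] bond c/1=9/200: DF=(83541/80000 − 9/200·(0.960300+0.912900+0.876100+0.827400+0.792700+0.788000+0.771100))/(1+9/200) = 93/125 ≈ 0.744000

1 1 9603/10000
2 2 9129/10000
3 3 8761/10000
4 4 4137/5000
5 5 7927/10000
6 6 197/250
7 7 7711/10000
8 8 93/125
DF(4y) is solved at step 4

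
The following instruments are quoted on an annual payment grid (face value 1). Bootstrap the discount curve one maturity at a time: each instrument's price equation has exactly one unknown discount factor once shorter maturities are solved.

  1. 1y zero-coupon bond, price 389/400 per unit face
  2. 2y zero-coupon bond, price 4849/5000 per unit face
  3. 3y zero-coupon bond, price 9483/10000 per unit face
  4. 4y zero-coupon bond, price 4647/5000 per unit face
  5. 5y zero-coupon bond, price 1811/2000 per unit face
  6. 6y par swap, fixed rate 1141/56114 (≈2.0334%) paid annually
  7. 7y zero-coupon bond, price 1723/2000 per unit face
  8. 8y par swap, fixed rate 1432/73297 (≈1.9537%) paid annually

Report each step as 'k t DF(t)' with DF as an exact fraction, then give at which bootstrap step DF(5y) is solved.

step 1 [1y] zero: DF = P = 389/400 ≈ 0.972500
step 2 [2y] zero: DF = P = 4849/5000 ≈ 0.969800
step 3 [3y] zero: DF = P = 9483/10000 ≈ 0.948300
step 4 [4y] zero: DF = P = 4647/5000 ≈ 0.929400
step 5 [5y] zero: DF = P = 1811/2000 ≈ 0.905500
step 6 [6y] swap r/1=1141/56114: DF=(1 − 1141/56114·(0.972500+0.969800+0.948300+0.929400+0.905500))/(1+1141/56114) = 8859/10000 ≈ 0.885900
step 7 [7y] zero: DF = P = 1723/2000 ≈ 0.861500
step 8 [8y] swap r/1=1432/73297: DF=(1 − 1432/73297·(0.972500+0.969800+0.948300+0.929400+0.905500+0.885900+0.861500))/(1+1432/73297) = 1071/1250 ≈ 0.856800

1 1 389/400
2 2 4849/5000
3 3 9483/10000
4 4 4647/5000
5 5 1811/2000
6 6 8859/10000
7 7 1723/2000
8 8 1071/1250
DF(5y) is solved at step 5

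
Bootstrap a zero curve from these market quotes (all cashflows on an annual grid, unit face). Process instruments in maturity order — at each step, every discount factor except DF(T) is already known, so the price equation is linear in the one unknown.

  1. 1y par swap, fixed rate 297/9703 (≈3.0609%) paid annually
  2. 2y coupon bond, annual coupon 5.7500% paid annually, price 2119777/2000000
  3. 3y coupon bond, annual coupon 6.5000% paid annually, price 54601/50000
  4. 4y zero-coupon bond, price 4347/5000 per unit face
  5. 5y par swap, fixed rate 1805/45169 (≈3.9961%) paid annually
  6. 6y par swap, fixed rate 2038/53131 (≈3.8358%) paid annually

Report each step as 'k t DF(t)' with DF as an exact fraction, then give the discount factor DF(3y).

step 1 [1y] swap r/1=297/9703: DF=(1 − 297/9703·(0))/(1+297/9703) = 9703/10000 ≈ 0.970300
step 2 [2y] bond c/1=23/400: DF=(2119777/2000000 − 23/400·(0.970300))/(1+23/400) = 1899/2000 ≈ 0.949500
step 3 [3y] bond c/1=13/200: DF=(54601/50000 − 13/200·(0.970300+0.949500))/(1+13/200) = 4541/5000 ≈ 0.908200
step 4 [4y] zero: DF = P = 4347/5000 ≈ 0.869400
step 5 [5y] swap r/1=1805/45169: DF=(1 − 1805/45169·(0.970300+0.949500+0.908200+0.869400))/(1+1805/45169) = 1639/2000 ≈ 0.819500
step 6 [6y] swap r/1=2038/53131: DF=(1 − 2038/53131·(0.970300+0.949500+0.908200+0.869400+0.819500))/(1+2038/53131) = 3981/5000 ≈ 0.796200

1 1 9703/10000
2 2 1899/2000
3 3 4541/5000
4 4 4347/5000
5 5 1639/2000
6 6 3981/5000
DF(3y) = 4541/5000 ≈ 0.908200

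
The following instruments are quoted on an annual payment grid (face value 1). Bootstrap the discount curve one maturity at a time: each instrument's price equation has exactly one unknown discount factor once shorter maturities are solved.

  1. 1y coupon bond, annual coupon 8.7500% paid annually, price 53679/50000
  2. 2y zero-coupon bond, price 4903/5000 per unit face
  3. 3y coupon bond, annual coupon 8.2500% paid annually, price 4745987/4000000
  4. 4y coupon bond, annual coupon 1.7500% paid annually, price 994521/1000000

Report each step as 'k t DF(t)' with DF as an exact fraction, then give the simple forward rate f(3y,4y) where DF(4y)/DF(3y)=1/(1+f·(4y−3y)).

1 1 617/625
2 2 4903/5000
3 3 9461/10000
4 4 9273/10000
f(3y,4y) = ((9461/10000)/(9273/10000) − 1)/(1) = 188/9273 ≈ 2.0274%

step 1 [1y] bond c/1=7/80: DF=(53679/50000 − 7/80·(0))/(1+7/80) = 617/625 ≈ 0.987200
step 2 [2y] zero: DF = P = 4903/5000 ≈ 0.980600
step 3 [3y] bond c/1=33/400: DF=(4745987/4000000 − 33/400·(0.987200+0.980600))/(1+33/400) = 9461/10000 ≈ 0.946100
step 4 [4y] bond c/1=7/400: DF=(994521/1000000 − 7/400·(0.987200+0.980600+0.946100))/(1+7/400) = 9273/10000 ≈ 0.927300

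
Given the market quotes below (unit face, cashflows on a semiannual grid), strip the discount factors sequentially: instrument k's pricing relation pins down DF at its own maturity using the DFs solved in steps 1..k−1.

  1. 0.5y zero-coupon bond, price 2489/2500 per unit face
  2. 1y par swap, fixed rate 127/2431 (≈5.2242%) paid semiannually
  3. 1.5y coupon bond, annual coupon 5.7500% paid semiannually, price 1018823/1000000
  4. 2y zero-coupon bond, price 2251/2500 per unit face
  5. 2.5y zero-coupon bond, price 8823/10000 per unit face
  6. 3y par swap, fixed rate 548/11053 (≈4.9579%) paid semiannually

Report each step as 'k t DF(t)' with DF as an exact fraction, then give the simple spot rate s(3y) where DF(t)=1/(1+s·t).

step 1 [0.5y] zero: DF = P = 2489/2500 ≈ 0.995600
step 2 [1y] swap r/2=127/4862: DF=(1 − 127/4862·(0.995600))/(1+127/4862) = 2373/2500 ≈ 0.949200
step 3 [1.5y] bond c/2=23/800: DF=(1018823/1000000 − 23/800·(0.995600+0.949200))/(1+23/800) = 117/125 ≈ 0.936000
step 4 [2y] zero: DF = P = 2251/2500 ≈ 0.900400
step 5 [2.5y] zero: DF = P = 8823/10000 ≈ 0.882300
step 6 [3y] swap r/2=274/11053: DF=(1 − 274/11053·(0.995600+0.949200+0.936000+0.900400+0.882300))/(1+274/11053) = 863/1000 ≈ 0.863000

1 1/2 2489/2500
2 1 2373/2500
3 3/2 117/125
4 2 2251/2500
5 5/2 8823/10000
6 3 863/1000
s(3y) = (1/(863/1000) − 1)/(3) = 137/2589 ≈ 5.2916%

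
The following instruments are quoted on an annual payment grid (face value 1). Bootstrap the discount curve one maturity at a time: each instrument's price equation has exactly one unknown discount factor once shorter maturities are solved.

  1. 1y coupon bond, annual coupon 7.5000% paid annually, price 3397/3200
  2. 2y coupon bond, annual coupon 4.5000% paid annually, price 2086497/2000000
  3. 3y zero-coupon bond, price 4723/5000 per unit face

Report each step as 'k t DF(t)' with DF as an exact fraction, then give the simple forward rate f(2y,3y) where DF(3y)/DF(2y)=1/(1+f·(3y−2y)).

step 1 [1y] bond c/1=3/40: DF=(3397/3200 − 3/40·(0))/(1+3/40) = 79/80 ≈ 0.987500
step 2 [2y] bond c/1=9/200: DF=(2086497/2000000 − 9/200·(0.987500))/(1+9/200) = 4779/5000 ≈ 0.955800
step 3 [3y] zero: DF = P = 4723/5000 ≈ 0.944600

1 1 79/80
2 2 4779/5000
3 3 4723/5000
f(2y,3y) = ((4779/5000)/(4723/5000) − 1)/(1) = 56/4723 ≈ 1.1857%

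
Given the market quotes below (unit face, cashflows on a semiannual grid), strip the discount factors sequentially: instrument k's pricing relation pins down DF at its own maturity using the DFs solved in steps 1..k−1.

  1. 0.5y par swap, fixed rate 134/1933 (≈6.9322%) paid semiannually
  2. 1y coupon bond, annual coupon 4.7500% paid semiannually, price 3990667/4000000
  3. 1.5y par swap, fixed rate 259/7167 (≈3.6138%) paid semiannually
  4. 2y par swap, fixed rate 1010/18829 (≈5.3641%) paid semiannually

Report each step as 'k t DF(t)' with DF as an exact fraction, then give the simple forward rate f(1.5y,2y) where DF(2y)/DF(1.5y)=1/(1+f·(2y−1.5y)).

1 1/2 1933/2000
2 1 9521/10000
3 3/2 4741/5000
4 2 899/1000
f(1.5y,2y) = ((4741/5000)/(899/1000) − 1)/(1/2) = 492/4495 ≈ 10.9455%

step 1 [0.5y] swap r/2=67/1933: DF=(1 − 67/1933·(0))/(1+67/1933) = 1933/2000 ≈ 0.966500
step 2 [1y] bond c/2=19/800: DF=(3990667/4000000 − 19/800·(0.966500))/(1+19/800) = 9521/10000 ≈ 0.952100
step 3 [1.5y] swap r/2=259/14334: DF=(1 − 259/14334·(0.966500+0.952100))/(1+259/14334) = 4741/5000 ≈ 0.948200
step 4 [2y] swap r/2=505/18829: DF=(1 − 505/18829·(0.966500+0.952100+0.948200))/(1+505/18829) = 899/1000 ≈ 0.899000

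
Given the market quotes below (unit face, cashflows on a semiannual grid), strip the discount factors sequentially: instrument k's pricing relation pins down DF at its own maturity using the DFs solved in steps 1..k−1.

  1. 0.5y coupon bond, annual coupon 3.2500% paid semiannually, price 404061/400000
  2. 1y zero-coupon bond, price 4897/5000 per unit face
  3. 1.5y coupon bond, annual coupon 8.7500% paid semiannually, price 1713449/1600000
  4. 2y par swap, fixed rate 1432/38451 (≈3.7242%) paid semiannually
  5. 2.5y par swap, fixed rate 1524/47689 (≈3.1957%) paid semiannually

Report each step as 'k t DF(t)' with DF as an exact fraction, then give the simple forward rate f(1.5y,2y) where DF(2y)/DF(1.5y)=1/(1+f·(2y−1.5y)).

1 1/2 497/500
2 1 4897/5000
3 3/2 9433/10000
4 2 2321/2500
5 5/2 4619/5000
f(1.5y,2y) = ((9433/10000)/(2321/2500) − 1)/(1/2) = 149/4642 ≈ 3.2098%

step 1 [0.5y] bond c/2=13/800: DF=(404061/400000 − 13/800·(0))/(1+13/800) = 497/500 ≈ 0.994000
step 2 [1y] zero: DF = P = 4897/5000 ≈ 0.979400
step 3 [1.5y] bond c/2=7/160: DF=(1713449/1600000 − 7/160·(0.994000+0.979400))/(1+7/160) = 9433/10000 ≈ 0.943300
step 4 [2y] swap r/2=716/38451: DF=(1 − 716/38451·(0.994000+0.979400+0.943300))/(1+716/38451) = 2321/2500 ≈ 0.928400
step 5 [2.5y] swap r/2=762/47689: DF=(1 − 762/47689·(0.994000+0.979400+0.943300+0.928400))/(1+762/47689) = 4619/5000 ≈ 0.923800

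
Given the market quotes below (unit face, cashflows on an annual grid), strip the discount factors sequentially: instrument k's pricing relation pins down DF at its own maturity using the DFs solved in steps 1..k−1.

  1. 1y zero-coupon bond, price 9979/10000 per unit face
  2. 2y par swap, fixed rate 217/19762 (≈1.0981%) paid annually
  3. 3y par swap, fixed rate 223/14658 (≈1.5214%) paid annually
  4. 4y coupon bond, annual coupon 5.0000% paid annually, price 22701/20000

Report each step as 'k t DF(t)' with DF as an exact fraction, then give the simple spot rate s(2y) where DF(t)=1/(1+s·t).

step 1 [1y] zero: DF = P = 9979/10000 ≈ 0.997900
step 2 [2y] swap r/1=217/19762: DF=(1 − 217/19762·(0.997900))/(1+217/19762) = 9783/10000 ≈ 0.978300
step 3 [3y] swap r/1=223/14658: DF=(1 − 223/14658·(0.997900+0.978300))/(1+223/14658) = 4777/5000 ≈ 0.955400
step 4 [4y] bond c/1=1/20: DF=(22701/20000 − 1/20·(0.997900+0.978300+0.955400))/(1+1/20) = 4707/5000 ≈ 0.941400

1 1 9979/10000
2 2 9783/10000
3 3 4777/5000
4 4 4707/5000
s(2y) = (1/(9783/10000) − 1)/(2) = 217/19566 ≈ 1.1091%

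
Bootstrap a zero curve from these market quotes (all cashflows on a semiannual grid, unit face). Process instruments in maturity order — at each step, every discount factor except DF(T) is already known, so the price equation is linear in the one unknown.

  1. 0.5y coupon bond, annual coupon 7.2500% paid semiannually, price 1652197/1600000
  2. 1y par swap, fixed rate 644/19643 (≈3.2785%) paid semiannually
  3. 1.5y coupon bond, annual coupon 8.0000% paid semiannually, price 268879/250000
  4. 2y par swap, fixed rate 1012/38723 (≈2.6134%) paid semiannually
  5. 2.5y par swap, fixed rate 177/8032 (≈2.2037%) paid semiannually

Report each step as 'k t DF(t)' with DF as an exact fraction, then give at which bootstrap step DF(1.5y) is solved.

step 1 [0.5y] bond c/2=29/800: DF=(1652197/1600000 − 29/800·(0))/(1+29/800) = 1993/2000 ≈ 0.996500
step 2 [1y] swap r/2=322/19643: DF=(1 − 322/19643·(0.996500))/(1+322/19643) = 4839/5000 ≈ 0.967800
step 3 [1.5y] bond c/2=1/25: DF=(268879/250000 − 1/25·(0.996500+0.967800))/(1+1/25) = 4793/5000 ≈ 0.958600
step 4 [2y] swap r/2=506/38723: DF=(1 − 506/38723·(0.996500+0.967800+0.958600))/(1+506/38723) = 4747/5000 ≈ 0.949400
step 5 [2.5y] swap r/2=177/16064: DF=(1 − 177/16064·(0.996500+0.967800+0.958600+0.949400))/(1+177/16064) = 9469/10000 ≈ 0.946900

1 1/2 1993/2000
2 1 4839/5000
3 3/2 4793/5000
4 2 4747/5000
5 5/2 9469/10000
DF(1.5y) is solved at step 3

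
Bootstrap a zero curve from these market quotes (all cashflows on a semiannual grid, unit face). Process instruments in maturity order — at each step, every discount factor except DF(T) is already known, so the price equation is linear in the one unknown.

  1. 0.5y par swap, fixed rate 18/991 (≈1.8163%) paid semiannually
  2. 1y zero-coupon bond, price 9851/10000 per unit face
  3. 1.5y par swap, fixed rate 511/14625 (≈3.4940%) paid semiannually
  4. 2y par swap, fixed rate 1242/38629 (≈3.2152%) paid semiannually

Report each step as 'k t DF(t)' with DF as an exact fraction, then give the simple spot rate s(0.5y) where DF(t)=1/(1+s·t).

1 1/2 991/1000
2 1 9851/10000
3 3/2 9489/10000
4 2 9379/10000
s(0.5y) = (1/(991/1000) − 1)/(1/2) = 18/991 ≈ 1.8163%

step 1 [0.5y] swap r/2=9/991: DF=(1 − 9/991·(0))/(1+9/991) = 991/1000 ≈ 0.991000
step 2 [1y] zero: DF = P = 9851/10000 ≈ 0.985100
step 3 [1.5y] swap r/2=511/29250: DF=(1 − 511/29250·(0.991000+0.985100))/(1+511/29250) = 9489/10000 ≈ 0.948900
step 4 [2y] swap r/2=621/38629: DF=(1 − 621/38629·(0.991000+0.985100+0.948900))/(1+621/38629) = 9379/10000 ≈ 0.937900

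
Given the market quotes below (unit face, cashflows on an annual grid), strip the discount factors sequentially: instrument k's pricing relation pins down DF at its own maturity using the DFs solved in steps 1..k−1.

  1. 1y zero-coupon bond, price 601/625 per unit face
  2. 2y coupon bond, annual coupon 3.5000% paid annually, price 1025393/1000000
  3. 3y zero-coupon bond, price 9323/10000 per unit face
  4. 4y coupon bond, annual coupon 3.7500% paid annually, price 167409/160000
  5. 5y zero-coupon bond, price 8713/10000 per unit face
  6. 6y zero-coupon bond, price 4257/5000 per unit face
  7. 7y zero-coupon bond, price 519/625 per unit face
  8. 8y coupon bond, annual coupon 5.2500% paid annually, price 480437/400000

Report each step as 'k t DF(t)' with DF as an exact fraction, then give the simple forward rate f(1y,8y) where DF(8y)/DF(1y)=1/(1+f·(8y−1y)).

step 1 [1y] zero: DF = P = 601/625 ≈ 0.961600
step 2 [2y] bond c/1=7/200: DF=(1025393/1000000 − 7/200·(0.961600))/(1+7/200) = 4791/5000 ≈ 0.958200
step 3 [3y] zero: DF = P = 9323/10000 ≈ 0.932300
step 4 [4y] bond c/1=3/80: DF=(167409/160000 − 3/80·(0.961600+0.958200+0.932300))/(1+3/80) = 4527/5000 ≈ 0.905400
step 5 [5y] zero: DF = P = 8713/10000 ≈ 0.871300
step 6 [6y] zero: DF = P = 4257/5000 ≈ 0.851400
step 7 [7y] zero: DF = P = 519/625 ≈ 0.830400
step 8 [8y] bond c/1=21/400: DF=(480437/400000 − 21/400·(0.961600+0.958200+0.932300+0.905400+0.871300+0.851400+0.830400))/(1+21/400) = 1033/1250 ≈ 0.826400

1 1 601/625
2 2 4791/5000
3 3 9323/10000
4 4 4527/5000
5 5 8713/10000
6 6 4257/5000
7 7 519/625
8 8 1033/1250
f(1y,8y) = ((601/625)/(1033/1250) − 1)/(7) = 169/7231 ≈ 2.3372%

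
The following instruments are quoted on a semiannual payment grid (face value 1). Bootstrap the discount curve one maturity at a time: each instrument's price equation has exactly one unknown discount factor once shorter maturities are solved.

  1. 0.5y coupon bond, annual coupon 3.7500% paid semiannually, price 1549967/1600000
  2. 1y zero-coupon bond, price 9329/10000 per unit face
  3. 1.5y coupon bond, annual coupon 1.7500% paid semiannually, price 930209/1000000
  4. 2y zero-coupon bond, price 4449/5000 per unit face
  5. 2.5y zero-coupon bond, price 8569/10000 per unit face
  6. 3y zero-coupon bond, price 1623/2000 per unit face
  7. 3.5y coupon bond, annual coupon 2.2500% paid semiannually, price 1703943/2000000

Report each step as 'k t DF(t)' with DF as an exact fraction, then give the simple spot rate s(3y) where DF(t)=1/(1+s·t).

step 1 [0.5y] bond c/2=3/160: DF=(1549967/1600000 − 3/160·(0))/(1+3/160) = 9509/10000 ≈ 0.950900
step 2 [1y] zero: DF = P = 9329/10000 ≈ 0.932900
step 3 [1.5y] bond c/2=7/800: DF=(930209/1000000 − 7/800·(0.950900+0.932900))/(1+7/800) = 4529/5000 ≈ 0.905800
step 4 [2y] zero: DF = P = 4449/5000 ≈ 0.889800
step 5 [2.5y] zero: DF = P = 8569/10000 ≈ 0.856900
step 6 [3y] zero: DF = P = 1623/2000 ≈ 0.811500
step 7 [3.5y] bond c/2=9/800: DF=(1703943/2000000 − 9/800·(0.950900+0.932900+0.905800+0.889800+0.856900+0.811500))/(1+9/800) = 783/1000 ≈ 0.783000

1 1/2 9509/10000
2 1 9329/10000
3 3/2 4529/5000
4 2 4449/5000
5 5/2 8569/10000
6 3 1623/2000
7 7/2 783/1000
s(3y) = (1/(1623/2000) − 1)/(3) = 377/4869 ≈ 7.7429%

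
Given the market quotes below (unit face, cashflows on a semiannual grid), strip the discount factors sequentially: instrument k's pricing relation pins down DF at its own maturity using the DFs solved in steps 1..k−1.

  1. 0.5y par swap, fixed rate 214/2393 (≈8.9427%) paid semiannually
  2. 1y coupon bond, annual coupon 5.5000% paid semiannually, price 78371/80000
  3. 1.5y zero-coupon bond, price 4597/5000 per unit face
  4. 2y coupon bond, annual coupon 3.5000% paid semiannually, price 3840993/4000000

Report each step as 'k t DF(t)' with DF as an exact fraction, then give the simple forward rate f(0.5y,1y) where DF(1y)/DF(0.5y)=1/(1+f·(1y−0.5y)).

1 1/2 2393/2500
2 1 4639/5000
3 3/2 4597/5000
4 2 1791/2000
f(0.5y,1y) = ((2393/2500)/(4639/5000) − 1)/(1/2) = 294/4639 ≈ 6.3376%

step 1 [0.5y] swap r/2=107/2393: DF=(1 − 107/2393·(0))/(1+107/2393) = 2393/2500 ≈ 0.957200
step 2 [1y] bond c/2=11/400: DF=(78371/80000 − 11/400·(0.957200))/(1+11/400) = 4639/5000 ≈ 0.927800
step 3 [1.5y] zero: DF = P = 4597/5000 ≈ 0.919400
step 4 [2y] bond c/2=7/400: DF=(3840993/4000000 − 7/400·(0.957200+0.927800+0.919400))/(1+7/400) = 1791/2000 ≈ 0.895500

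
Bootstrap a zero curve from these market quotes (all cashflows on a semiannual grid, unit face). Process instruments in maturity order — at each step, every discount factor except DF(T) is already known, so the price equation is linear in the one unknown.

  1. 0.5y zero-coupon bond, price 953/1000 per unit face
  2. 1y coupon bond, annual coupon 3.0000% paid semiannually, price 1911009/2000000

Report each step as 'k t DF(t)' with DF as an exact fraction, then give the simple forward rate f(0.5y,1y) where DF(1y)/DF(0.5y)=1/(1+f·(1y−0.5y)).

1 1/2 953/1000
2 1 9273/10000
f(0.5y,1y) = ((953/1000)/(9273/10000) − 1)/(1/2) = 514/9273 ≈ 5.5430%

step 1 [0.5y] zero: DF = P = 953/1000 ≈ 0.953000
step 2 [1y] bond c/2=3/200: DF=(1911009/2000000 − 3/200·(0.953000))/(1+3/200) = 9273/10000 ≈ 0.927300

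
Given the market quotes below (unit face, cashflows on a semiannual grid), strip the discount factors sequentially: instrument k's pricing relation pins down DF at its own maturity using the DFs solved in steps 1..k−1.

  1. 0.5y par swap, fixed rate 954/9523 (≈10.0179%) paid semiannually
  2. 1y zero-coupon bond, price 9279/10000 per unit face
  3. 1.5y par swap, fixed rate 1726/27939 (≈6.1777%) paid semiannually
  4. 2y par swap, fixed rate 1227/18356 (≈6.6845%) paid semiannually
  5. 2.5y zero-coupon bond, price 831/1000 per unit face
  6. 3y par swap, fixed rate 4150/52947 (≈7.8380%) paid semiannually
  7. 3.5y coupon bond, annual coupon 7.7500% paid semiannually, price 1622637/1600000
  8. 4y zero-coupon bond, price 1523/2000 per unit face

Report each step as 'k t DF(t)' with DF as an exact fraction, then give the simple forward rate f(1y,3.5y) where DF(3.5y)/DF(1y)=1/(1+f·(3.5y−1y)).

step 1 [0.5y] swap r/2=477/9523: DF=(1 − 477/9523·(0))/(1+477/9523) = 9523/10000 ≈ 0.952300
step 2 [1y] zero: DF = P = 9279/10000 ≈ 0.927900
step 3 [1.5y] swap r/2=863/27939: DF=(1 − 863/27939·(0.952300+0.927900))/(1+863/27939) = 9137/10000 ≈ 0.913700
step 4 [2y] swap r/2=1227/36712: DF=(1 − 1227/36712·(0.952300+0.927900+0.913700))/(1+1227/36712) = 8773/10000 ≈ 0.877300
step 5 [2.5y] zero: DF = P = 831/1000 ≈ 0.831000
step 6 [3y] swap r/2=2075/52947: DF=(1 − 2075/52947·(0.952300+0.927900+0.913700+0.877300+0.831000))/(1+2075/52947) = 317/400 ≈ 0.792500
step 7 [3.5y] bond c/2=31/800: DF=(1622637/1600000 − 31/800·(0.952300+0.927900+0.913700+0.877300+0.831000+0.792500))/(1+31/800) = 1947/2500 ≈ 0.778800
step 8 [4y] zero: DF = P = 1523/2000 ≈ 0.761500

1 1/2 9523/10000
2 1 9279/10000
3 3/2 9137/10000
4 2 8773/10000
5 5/2 831/1000
6 3 317/400
7 7/2 1947/2500
8 4 1523/2000
f(1y,3.5y) = ((9279/10000)/(1947/2500) − 1)/(5/2) = 497/6490 ≈ 7.6579%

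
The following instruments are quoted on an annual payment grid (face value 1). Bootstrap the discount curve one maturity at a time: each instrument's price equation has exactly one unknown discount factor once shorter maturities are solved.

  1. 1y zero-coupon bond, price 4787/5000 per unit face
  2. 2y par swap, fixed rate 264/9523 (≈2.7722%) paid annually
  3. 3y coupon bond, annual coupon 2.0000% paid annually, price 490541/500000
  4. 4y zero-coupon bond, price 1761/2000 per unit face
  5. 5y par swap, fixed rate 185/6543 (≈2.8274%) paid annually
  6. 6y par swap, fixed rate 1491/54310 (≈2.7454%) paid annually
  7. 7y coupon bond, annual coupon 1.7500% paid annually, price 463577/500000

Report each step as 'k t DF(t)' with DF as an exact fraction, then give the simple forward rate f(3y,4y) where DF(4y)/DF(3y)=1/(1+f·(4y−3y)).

1 1 4787/5000
2 2 592/625
3 3 1849/2000
4 4 1761/2000
5 5 1741/2000
6 6 8509/10000
7 7 4089/5000
f(3y,4y) = ((1849/2000)/(1761/2000) − 1)/(1) = 88/1761 ≈ 4.9972%

step 1 [1y] zero: DF = P = 4787/5000 ≈ 0.957400
step 2 [2y] swap r/1=264/9523: DF=(1 − 264/9523·(0.957400))/(1+264/9523) = 592/625 ≈ 0.947200
step 3 [3y] bond c/1=1/50: DF=(490541/500000 − 1/50·(0.957400+0.947200))/(1+1/50) = 1849/2000 ≈ 0.924500
step 4 [4y] zero: DF = P = 1761/2000 ≈ 0.880500
step 5 [5y] swap r/1=185/6543: DF=(1 − 185/6543·(0.957400+0.947200+0.924500+0.880500))/(1+185/6543) = 1741/2000 ≈ 0.870500
step 6 [6y] swap r/1=1491/54310: DF=(1 − 1491/54310·(0.957400+0.947200+0.924500+0.880500+0.870500))/(1+1491/54310) = 8509/10000 ≈ 0.850900
step 7 [7y] bond c/1=7/400: DF=(463577/500000 − 7/400·(0.957400+0.947200+0.924500+0.880500+0.870500+0.850900))/(1+7/400) = 4089/5000 ≈ 0.817800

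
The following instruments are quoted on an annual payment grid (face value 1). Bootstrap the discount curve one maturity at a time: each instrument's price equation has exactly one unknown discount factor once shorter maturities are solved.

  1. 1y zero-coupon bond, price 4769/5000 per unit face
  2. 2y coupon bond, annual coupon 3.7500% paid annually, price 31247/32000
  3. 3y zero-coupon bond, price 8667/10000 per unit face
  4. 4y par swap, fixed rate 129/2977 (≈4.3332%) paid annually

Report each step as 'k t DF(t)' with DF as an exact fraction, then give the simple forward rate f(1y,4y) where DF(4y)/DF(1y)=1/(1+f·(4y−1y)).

1 1 4769/5000
2 2 9067/10000
3 3 8667/10000
4 4 2113/2500
f(1y,4y) = ((4769/5000)/(2113/2500) − 1)/(3) = 181/4226 ≈ 4.2830%

step 1 [1y] zero: DF = P = 4769/5000 ≈ 0.953800
step 2 [2y] bond c/1=3/80: DF=(31247/32000 − 3/80·(0.953800))/(1+3/80) = 9067/10000 ≈ 0.906700
step 3 [3y] zero: DF = P = 8667/10000 ≈ 0.866700
step 4 [4y] swap r/1=129/2977: DF=(1 − 129/2977·(0.953800+0.906700+0.866700))/(1+129/2977) = 2113/2500 ≈ 0.845200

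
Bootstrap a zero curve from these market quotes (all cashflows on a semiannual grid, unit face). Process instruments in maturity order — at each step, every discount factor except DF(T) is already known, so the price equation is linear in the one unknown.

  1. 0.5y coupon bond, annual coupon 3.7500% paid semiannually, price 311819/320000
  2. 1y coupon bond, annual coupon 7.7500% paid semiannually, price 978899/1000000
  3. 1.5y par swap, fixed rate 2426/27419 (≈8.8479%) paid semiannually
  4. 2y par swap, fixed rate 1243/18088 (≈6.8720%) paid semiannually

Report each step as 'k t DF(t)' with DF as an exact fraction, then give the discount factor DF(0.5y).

1 1/2 1913/2000
2 1 9067/10000
3 3/2 8787/10000
4 2 8757/10000
DF(0.5y) = 1913/2000 ≈ 0.956500

step 1 [0.5y] bond c/2=3/160: DF=(311819/320000 − 3/160·(0))/(1+3/160) = 1913/2000 ≈ 0.956500
step 2 [1y] bond c/2=31/800: DF=(978899/1000000 − 31/800·(0.956500))/(1+31/800) = 9067/10000 ≈ 0.906700
step 3 [1.5y] swap r/2=1213/27419: DF=(1 − 1213/27419·(0.956500+0.906700))/(1+1213/27419) = 8787/10000 ≈ 0.878700
step 4 [2y] swap r/2=1243/36176: DF=(1 − 1243/36176·(0.956500+0.906700+0.878700))/(1+1243/36176) = 8757/10000 ≈ 0.875700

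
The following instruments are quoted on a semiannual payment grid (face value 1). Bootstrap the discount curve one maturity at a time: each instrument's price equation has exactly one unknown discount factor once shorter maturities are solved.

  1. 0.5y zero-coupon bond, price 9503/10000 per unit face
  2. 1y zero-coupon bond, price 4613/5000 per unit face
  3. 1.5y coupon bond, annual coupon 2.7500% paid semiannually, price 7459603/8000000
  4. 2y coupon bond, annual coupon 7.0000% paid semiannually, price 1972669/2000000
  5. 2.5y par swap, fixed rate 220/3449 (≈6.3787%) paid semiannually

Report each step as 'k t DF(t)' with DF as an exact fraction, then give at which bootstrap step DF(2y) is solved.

step 1 [0.5y] zero: DF = P = 9503/10000 ≈ 0.950300
step 2 [1y] zero: DF = P = 4613/5000 ≈ 0.922600
step 3 [1.5y] bond c/2=11/800: DF=(7459603/8000000 − 11/800·(0.950300+0.922600))/(1+11/800) = 559/625 ≈ 0.894400
step 4 [2y] bond c/2=7/200: DF=(1972669/2000000 − 7/200·(0.950300+0.922600+0.894400))/(1+7/200) = 4297/5000 ≈ 0.859400
step 5 [2.5y] swap r/2=110/3449: DF=(1 − 110/3449·(0.950300+0.922600+0.894400+0.859400))/(1+110/3449) = 857/1000 ≈ 0.857000

1 1/2 9503/10000
2 1 4613/5000
3 3/2 559/625
4 2 4297/5000
5 5/2 857/1000
DF(2y) is solved at step 4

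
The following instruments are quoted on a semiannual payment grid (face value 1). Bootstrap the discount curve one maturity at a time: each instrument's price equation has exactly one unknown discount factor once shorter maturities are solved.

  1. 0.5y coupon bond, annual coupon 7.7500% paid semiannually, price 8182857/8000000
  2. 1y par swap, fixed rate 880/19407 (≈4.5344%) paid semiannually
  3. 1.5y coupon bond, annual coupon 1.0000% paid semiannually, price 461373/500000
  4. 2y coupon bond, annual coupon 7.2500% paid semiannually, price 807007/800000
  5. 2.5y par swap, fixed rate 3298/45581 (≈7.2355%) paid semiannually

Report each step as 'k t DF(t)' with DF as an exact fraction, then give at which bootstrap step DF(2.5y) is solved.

step 1 [0.5y] bond c/2=31/800: DF=(8182857/8000000 − 31/800·(0))/(1+31/800) = 9847/10000 ≈ 0.984700
step 2 [1y] swap r/2=440/19407: DF=(1 − 440/19407·(0.984700))/(1+440/19407) = 239/250 ≈ 0.956000
step 3 [1.5y] bond c/2=1/200: DF=(461373/500000 − 1/200·(0.984700+0.956000))/(1+1/200) = 1817/2000 ≈ 0.908500
step 4 [2y] bond c/2=29/800: DF=(807007/800000 − 29/800·(0.984700+0.956000+0.908500))/(1+29/800) = 4369/5000 ≈ 0.873800
step 5 [2.5y] swap r/2=1649/45581: DF=(1 − 1649/45581·(0.984700+0.956000+0.908500+0.873800))/(1+1649/45581) = 8351/10000 ≈ 0.835100

1 1/2 9847/10000
2 1 239/250
3 3/2 1817/2000
4 2 4369/5000
5 5/2 8351/10000
DF(2.5y) is solved at step 5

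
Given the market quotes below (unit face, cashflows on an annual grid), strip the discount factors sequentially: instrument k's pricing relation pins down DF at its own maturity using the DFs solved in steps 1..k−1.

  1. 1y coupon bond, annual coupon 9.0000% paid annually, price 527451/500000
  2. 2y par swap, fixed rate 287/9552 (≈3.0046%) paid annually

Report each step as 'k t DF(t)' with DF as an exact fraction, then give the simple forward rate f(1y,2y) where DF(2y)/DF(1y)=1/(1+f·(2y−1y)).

1 1 4839/5000
2 2 4713/5000
f(1y,2y) = ((4839/5000)/(4713/5000) − 1)/(1) = 42/1571 ≈ 2.6735%

step 1 [1y] bond c/1=9/100: DF=(527451/500000 − 9/100·(0))/(1+9/100) = 4839/5000 ≈ 0.967800
step 2 [2y] swap r/1=287/9552: DF=(1 − 287/9552·(0.967800))/(1+287/9552) = 4713/5000 ≈ 0.942600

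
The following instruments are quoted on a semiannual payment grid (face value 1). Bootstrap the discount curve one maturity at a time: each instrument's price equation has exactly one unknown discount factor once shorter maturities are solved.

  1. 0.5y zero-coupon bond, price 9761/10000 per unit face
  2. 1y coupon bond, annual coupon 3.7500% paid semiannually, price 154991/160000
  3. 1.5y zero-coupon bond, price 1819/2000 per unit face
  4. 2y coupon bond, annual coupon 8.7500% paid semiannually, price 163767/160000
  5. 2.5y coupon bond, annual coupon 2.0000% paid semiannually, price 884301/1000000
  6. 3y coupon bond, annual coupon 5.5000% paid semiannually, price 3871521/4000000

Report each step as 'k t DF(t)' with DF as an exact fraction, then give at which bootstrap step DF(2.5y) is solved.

1 1/2 9761/10000
2 1 9329/10000
3 3/2 1819/2000
4 2 69/80
5 5/2 8391/10000
6 3 821/1000
DF(2.5y) is solved at step 5

step 1 [0.5y] zero: DF = P = 9761/10000 ≈ 0.976100
step 2 [1y] bond c/2=3/160: DF=(154991/160000 − 3/160·(0.976100))/(1+3/160) = 9329/10000 ≈ 0.932900
step 3 [1.5y] zero: DF = P = 1819/2000 ≈ 0.909500
step 4 [2y] bond c/2=7/160: DF=(163767/160000 − 7/160·(0.976100+0.932900+0.909500))/(1+7/160) = 69/80 ≈ 0.862500
step 5 [2.5y] bond c/2=1/100: DF=(884301/1000000 − 1/100·(0.976100+0.932900+0.909500+0.862500))/(1+1/100) = 8391/10000 ≈ 0.839100
step 6 [3y] bond c/2=11/400: DF=(3871521/4000000 − 11/400·(0.976100+0.932900+0.909500+0.862500+0.839100))/(1+11/400) = 821/1000 ≈ 0.821000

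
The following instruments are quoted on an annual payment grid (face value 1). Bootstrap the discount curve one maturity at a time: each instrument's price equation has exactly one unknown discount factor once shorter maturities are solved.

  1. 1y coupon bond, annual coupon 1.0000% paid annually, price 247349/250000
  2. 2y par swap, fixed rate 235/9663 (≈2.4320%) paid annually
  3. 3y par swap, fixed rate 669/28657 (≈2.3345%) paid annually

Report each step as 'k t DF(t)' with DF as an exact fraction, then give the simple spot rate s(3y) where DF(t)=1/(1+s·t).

1 1 2449/2500
2 2 953/1000
3 3 9331/10000
s(3y) = (1/(9331/10000) − 1)/(3) = 223/9331 ≈ 2.3899%

step 1 [1y] bond c/1=1/100: DF=(247349/250000 − 1/100·(0))/(1+1/100) = 2449/2500 ≈ 0.979600
step 2 [2y] swap r/1=235/9663: DF=(1 − 235/9663·(0.979600))/(1+235/9663) = 953/1000 ≈ 0.953000
step 3 [3y] swap r/1=669/28657: DF=(1 − 669/28657·(0.979600+0.953000))/(1+669/28657) = 9331/10000 ≈ 0.933100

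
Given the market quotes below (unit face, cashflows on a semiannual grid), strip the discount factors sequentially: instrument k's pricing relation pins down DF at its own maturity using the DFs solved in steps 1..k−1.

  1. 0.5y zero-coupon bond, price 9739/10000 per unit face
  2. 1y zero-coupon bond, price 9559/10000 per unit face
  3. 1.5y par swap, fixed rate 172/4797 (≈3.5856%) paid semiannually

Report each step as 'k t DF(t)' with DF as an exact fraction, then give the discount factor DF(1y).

step 1 [0.5y] zero: DF = P = 9739/10000 ≈ 0.973900
step 2 [1y] zero: DF = P = 9559/10000 ≈ 0.955900
step 3 [1.5y] swap r/2=86/4797: DF=(1 − 86/4797·(0.973900+0.955900))/(1+86/4797) = 2371/2500 ≈ 0.948400

1 1/2 9739/10000
2 1 9559/10000
3 3/2 2371/2500
DF(1y) = 9559/10000 ≈ 0.955900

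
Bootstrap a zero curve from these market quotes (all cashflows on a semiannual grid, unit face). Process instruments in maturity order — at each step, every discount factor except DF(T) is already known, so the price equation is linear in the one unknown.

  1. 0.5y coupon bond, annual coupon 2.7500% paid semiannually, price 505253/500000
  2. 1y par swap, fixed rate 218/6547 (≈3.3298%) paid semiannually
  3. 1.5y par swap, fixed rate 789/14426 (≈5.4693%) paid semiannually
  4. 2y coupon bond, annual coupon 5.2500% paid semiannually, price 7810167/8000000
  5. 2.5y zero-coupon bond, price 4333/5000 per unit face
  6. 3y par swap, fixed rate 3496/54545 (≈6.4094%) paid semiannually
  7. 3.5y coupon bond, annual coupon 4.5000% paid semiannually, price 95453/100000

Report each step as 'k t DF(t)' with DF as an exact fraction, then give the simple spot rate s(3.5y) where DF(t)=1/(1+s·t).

step 1 [0.5y] bond c/2=11/800: DF=(505253/500000 − 11/800·(0))/(1+11/800) = 623/625 ≈ 0.996800
step 2 [1y] swap r/2=109/6547: DF=(1 − 109/6547·(0.996800))/(1+109/6547) = 9673/10000 ≈ 0.967300
step 3 [1.5y] swap r/2=789/28852: DF=(1 − 789/28852·(0.996800+0.967300))/(1+789/28852) = 9211/10000 ≈ 0.921100
step 4 [2y] bond c/2=21/800: DF=(7810167/8000000 − 21/800·(0.996800+0.967300+0.921100))/(1+21/800) = 351/400 ≈ 0.877500
step 5 [2.5y] zero: DF = P = 4333/5000 ≈ 0.866600
step 6 [3y] swap r/2=1748/54545: DF=(1 − 1748/54545·(0.996800+0.967300+0.921100+0.877500+0.866600))/(1+1748/54545) = 2063/2500 ≈ 0.825200
step 7 [3.5y] bond c/2=9/400: DF=(95453/100000 − 9/400·(0.996800+0.967300+0.921100+0.877500+0.866600+0.825200))/(1+9/400) = 1627/2000 ≈ 0.813500

1 1/2 623/625
2 1 9673/10000
3 3/2 9211/10000
4 2 351/400
5 5/2 4333/5000
6 3 2063/2500
7 7/2 1627/2000
s(3.5y) = (1/(1627/2000) − 1)/(7/2) = 746/11389 ≈ 6.5502%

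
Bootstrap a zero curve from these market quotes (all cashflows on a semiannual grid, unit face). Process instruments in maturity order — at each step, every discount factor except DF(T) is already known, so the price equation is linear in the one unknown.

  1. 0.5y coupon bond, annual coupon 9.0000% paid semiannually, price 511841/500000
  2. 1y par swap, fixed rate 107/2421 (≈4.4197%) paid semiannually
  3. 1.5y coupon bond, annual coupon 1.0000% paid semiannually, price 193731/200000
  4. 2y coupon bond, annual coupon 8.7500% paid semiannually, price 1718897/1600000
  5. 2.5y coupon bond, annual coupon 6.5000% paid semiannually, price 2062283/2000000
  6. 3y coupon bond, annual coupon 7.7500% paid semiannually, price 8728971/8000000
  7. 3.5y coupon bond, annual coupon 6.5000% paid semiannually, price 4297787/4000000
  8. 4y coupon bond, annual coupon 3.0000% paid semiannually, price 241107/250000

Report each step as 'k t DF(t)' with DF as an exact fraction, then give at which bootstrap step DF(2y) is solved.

1 1/2 2449/2500
2 1 2393/2500
3 3/2 4771/5000
4 2 9081/10000
5 5/2 8791/10000
6 3 8759/10000
7 7/2 4329/5000
8 4 8553/10000
DF(2y) is solved at step 4

step 1 [0.5y] bond c/2=9/200: DF=(511841/500000 − 9/200·(0))/(1+9/200) = 2449/2500 ≈ 0.979600
step 2 [1y] swap r/2=107/4842: DF=(1 − 107/4842·(0.979600))/(1+107/4842) = 2393/2500 ≈ 0.957200
step 3 [1.5y] bond c/2=1/200: DF=(193731/200000 − 1/200·(0.979600+0.957200))/(1+1/200) = 4771/5000 ≈ 0.954200
step 4 [2y] bond c/2=7/160: DF=(1718897/1600000 − 7/160·(0.979600+0.957200+0.954200))/(1+7/160) = 9081/10000 ≈ 0.908100
step 5 [2.5y] bond c/2=13/400: DF=(2062283/2000000 − 13/400·(0.979600+0.957200+0.954200+0.908100))/(1+13/400) = 8791/10000 ≈ 0.879100
step 6 [3y] bond c/2=31/800: DF=(8728971/8000000 − 31/800·(0.979600+0.957200+0.954200+0.908100+0.879100))/(1+31/800) = 8759/10000 ≈ 0.875900
step 7 [3.5y] bond c/2=13/400: DF=(4297787/4000000 − 13/400·(0.979600+0.957200+0.954200+0.908100+0.879100+0.875900))/(1+13/400) = 4329/5000 ≈ 0.865800
step 8 [4y] bond c/2=3/200: DF=(241107/250000 − 3/200·(0.979600+0.957200+0.954200+0.908100+0.879100+0.875900+0.865800))/(1+3/200) = 8553/10000 ≈ 0.855300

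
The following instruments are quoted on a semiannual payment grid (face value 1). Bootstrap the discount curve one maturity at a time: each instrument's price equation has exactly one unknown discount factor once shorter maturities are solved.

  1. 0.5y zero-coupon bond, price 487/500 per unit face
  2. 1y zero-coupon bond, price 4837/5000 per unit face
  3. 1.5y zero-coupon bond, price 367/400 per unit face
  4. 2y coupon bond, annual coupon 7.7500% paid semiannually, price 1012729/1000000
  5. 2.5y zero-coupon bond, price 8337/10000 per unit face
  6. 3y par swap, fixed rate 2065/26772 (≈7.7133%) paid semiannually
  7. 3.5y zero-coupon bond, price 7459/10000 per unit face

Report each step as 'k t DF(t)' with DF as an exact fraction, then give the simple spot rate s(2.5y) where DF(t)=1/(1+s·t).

step 1 [0.5y] zero: DF = P = 487/500 ≈ 0.974000
step 2 [1y] zero: DF = P = 4837/5000 ≈ 0.967400
step 3 [1.5y] zero: DF = P = 367/400 ≈ 0.917500
step 4 [2y] bond c/2=31/800: DF=(1012729/1000000 − 31/800·(0.974000+0.967400+0.917500))/(1+31/800) = 8683/10000 ≈ 0.868300
step 5 [2.5y] zero: DF = P = 8337/10000 ≈ 0.833700
step 6 [3y] swap r/2=2065/53544: DF=(1 − 2065/53544·(0.974000+0.967400+0.917500+0.868300+0.833700))/(1+2065/53544) = 1587/2000 ≈ 0.793500
step 7 [3.5y] zero: DF = P = 7459/10000 ≈ 0.745900

1 1/2 487/500
2 1 4837/5000
3 3/2 367/400
4 2 8683/10000
5 5/2 8337/10000
6 3 1587/2000
7 7/2 7459/10000
s(2.5y) = (1/(8337/10000) − 1)/(5/2) = 3326/41685 ≈ 7.9789%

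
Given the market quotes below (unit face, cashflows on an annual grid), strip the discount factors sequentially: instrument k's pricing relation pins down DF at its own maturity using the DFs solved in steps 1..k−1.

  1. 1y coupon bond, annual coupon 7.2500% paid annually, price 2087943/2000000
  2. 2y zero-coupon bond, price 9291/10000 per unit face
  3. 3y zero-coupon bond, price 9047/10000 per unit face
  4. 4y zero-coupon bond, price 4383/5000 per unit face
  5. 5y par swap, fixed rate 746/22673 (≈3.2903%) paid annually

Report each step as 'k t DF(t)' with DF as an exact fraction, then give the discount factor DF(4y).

1 1 4867/5000
2 2 9291/10000
3 3 9047/10000
4 4 4383/5000
5 5 2127/2500
DF(4y) = 4383/5000 ≈ 0.876600

step 1 [1y] bond c/1=29/400: DF=(2087943/2000000 − 29/400·(0))/(1+29/400) = 4867/5000 ≈ 0.973400
step 2 [2y] zero: DF = P = 9291/10000 ≈ 0.929100
step 3 [3y] zero: DF = P = 9047/10000 ≈ 0.904700
step 4 [4y] zero: DF = P = 4383/5000 ≈ 0.876600
step 5 [5y] swap r/1=746/22673: DF=(1 − 746/22673·(0.973400+0.929100+0.904700+0.876600))/(1+746/22673) = 2127/2500 ≈ 0.850800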